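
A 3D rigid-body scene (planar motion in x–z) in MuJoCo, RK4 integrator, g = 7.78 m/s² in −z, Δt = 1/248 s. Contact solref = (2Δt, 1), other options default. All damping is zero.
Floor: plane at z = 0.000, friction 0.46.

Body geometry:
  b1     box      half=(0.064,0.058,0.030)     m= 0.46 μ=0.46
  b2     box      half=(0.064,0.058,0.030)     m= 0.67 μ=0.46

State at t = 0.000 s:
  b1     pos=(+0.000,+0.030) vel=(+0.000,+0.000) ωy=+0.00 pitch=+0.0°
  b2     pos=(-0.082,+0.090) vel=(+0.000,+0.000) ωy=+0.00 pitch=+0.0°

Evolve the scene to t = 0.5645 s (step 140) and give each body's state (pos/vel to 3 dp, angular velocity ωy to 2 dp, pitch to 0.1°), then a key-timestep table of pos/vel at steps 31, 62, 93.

State at t = 0.5645 s:
  b1     pos=(+0.001,+0.030) vel=(+0.000,+0.000) ωy=+0.00 pitch=+0.0°
  b2     pos=(-0.098,+0.067) vel=(+0.000,+0.000) ωy=+0.00 pitch=-46.0°

Key-timestep trajectory:
   step    t(s)  b1.x    b1.z    b1.vx   b1.vz   b2.x    b2.z    b2.vx   b2.vz 
     31  0.1250   +0.000  +0.030  +0.000  +0.000   -0.093  +0.080  -0.153  -0.205
     62  0.2500   +0.000  +0.030  +0.000  +0.000   -0.108  +0.069  -0.053  +0.011
     93  0.3750   +0.000  +0.030  +0.000  +0.000   -0.106  +0.069  +0.081  -0.033


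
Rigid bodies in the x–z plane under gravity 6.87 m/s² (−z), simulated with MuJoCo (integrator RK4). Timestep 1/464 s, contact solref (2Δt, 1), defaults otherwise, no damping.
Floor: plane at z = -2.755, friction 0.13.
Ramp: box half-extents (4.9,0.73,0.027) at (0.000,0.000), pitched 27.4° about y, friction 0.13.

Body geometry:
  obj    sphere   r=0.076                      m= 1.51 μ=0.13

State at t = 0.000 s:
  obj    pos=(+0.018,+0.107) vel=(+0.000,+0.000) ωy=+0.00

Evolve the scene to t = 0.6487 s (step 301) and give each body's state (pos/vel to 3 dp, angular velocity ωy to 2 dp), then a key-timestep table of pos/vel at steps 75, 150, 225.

State at t = 0.6487 s:
  obj    pos=(+0.460,-0.123) vel=(+1.365,-0.704) ωy=+16.93

Key-timestep trajectory:
   step    t(s)  obj.x    obj.z    obj.vx   obj.vz 
     75  0.1616   +0.045  +0.092  +0.340  -0.176
    150  0.3233   +0.128  +0.050  +0.680  -0.352
    225  0.4849   +0.265  -0.021  +1.022  -0.524


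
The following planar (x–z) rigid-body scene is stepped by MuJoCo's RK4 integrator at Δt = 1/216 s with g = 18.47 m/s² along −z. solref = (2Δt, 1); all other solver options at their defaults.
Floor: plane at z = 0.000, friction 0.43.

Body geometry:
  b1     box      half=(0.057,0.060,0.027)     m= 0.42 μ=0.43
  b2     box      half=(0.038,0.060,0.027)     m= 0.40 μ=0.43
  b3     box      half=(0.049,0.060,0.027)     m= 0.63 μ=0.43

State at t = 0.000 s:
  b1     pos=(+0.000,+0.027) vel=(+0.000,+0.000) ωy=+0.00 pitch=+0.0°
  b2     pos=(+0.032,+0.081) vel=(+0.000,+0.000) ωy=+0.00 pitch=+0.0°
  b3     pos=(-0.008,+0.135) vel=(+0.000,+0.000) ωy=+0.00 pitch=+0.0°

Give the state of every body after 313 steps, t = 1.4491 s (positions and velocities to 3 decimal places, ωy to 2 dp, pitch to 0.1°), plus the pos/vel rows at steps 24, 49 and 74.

State at t = 1.4491 s:
  b1     pos=(+0.000,+0.027) vel=(+0.000,+0.000) ωy=+0.00 pitch=+0.0°
  b2     pos=(+0.032,+0.081) vel=(+0.000,+0.000) ωy=+0.00 pitch=+0.0°
  b3     pos=(-0.127,+0.027) vel=(+0.000,+0.000) ωy=+0.00 pitch=+180.0°

Key-timestep trajectory:
   step    t(s)  b1.x    b1.z    b1.vx   b1.vz   b2.x    b2.z    b2.vx   b2.vz   b3.x    b3.z    b3.vx   b3.vz 
     24  0.1111   +0.000  +0.027  +0.000  +0.000   +0.032  +0.081  +0.001  +0.000   -0.013  +0.134  -0.109  -0.028
     49  0.2269   +0.000  +0.027  +0.002  +0.000   +0.032  +0.081  +0.002  +0.000   -0.042  +0.107  -0.503  -0.023
     74  0.3426   +0.000  +0.027  +0.000  +0.000   +0.032  +0.081  +0.000  +0.000   -0.109  +0.065  -0.617  -1.100


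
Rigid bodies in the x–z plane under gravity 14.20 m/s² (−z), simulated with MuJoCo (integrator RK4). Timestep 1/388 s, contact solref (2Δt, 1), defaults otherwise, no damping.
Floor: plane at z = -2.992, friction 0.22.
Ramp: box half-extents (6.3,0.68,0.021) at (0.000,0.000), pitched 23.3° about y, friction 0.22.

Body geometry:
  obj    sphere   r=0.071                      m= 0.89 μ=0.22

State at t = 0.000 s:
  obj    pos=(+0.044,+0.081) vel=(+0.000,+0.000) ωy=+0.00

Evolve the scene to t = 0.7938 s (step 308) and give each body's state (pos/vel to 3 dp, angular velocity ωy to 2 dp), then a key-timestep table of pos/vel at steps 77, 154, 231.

State at t = 0.7938 s:
  obj    pos=(+1.205,-0.419) vel=(+2.925,-1.260) ωy=+44.85

Key-timestep trajectory:
   step    t(s)  obj.x    obj.z    obj.vx   obj.vz 
     77  0.1985   +0.117  +0.050  +0.731  -0.315
    154  0.3969   +0.334  -0.044  +1.463  -0.630
    231  0.5954   +0.697  -0.200  +2.194  -0.945


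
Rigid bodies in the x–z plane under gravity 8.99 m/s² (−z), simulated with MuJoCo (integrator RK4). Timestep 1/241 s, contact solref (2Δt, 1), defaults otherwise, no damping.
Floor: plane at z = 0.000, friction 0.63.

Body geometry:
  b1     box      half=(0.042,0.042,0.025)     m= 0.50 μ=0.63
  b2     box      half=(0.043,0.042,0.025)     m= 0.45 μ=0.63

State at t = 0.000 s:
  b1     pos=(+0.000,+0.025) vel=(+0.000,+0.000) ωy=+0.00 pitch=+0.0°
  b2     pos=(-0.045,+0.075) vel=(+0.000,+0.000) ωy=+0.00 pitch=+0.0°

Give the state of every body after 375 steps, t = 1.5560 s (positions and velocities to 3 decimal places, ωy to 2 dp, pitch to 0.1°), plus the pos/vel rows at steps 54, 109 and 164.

State at t = 1.5560 s:
  b1     pos=(+0.000,+0.025) vel=(+0.000,+0.000) ωy=+0.00 pitch=+0.0°
  b2     pos=(-0.153,+0.025) vel=(+0.000,+0.000) ωy=+0.00 pitch=+180.0°

Key-timestep trajectory:
   step    t(s)  b1.x    b1.z    b1.vx   b1.vz   b2.x    b2.z    b2.vx   b2.vz 
     54  0.2241   +0.000  +0.025  +0.000  +0.000   -0.063  +0.064  -0.183  -0.263
    109  0.4523   +0.000  +0.025  +0.000  +0.000   -0.105  +0.050  -0.058  +0.004
    164  0.6805   +0.000  +0.025  +0.000  +0.000   -0.117  +0.049  -0.105  -0.018


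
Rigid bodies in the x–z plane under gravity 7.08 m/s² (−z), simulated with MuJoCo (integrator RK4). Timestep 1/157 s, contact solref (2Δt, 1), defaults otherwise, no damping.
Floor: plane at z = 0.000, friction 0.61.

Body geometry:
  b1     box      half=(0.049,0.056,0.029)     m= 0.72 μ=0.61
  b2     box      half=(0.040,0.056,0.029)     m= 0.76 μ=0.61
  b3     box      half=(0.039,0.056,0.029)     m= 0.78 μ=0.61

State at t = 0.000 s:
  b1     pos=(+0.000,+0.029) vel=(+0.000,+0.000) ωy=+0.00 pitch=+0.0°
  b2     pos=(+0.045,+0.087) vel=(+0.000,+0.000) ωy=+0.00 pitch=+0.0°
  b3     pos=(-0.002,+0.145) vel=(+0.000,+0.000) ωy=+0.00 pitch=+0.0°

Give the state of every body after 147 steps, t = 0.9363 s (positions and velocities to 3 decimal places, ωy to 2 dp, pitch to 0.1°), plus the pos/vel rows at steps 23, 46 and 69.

State at t = 0.9363 s:
  b1     pos=(+0.000,+0.029) vel=(+0.000,+0.000) ωy=+0.00 pitch=+0.0°
  b2     pos=(+0.045,+0.087) vel=(+0.000,+0.000) ωy=+0.00 pitch=+0.1°
  b3     pos=(-0.101,+0.029) vel=(+0.000,+0.000) ωy=+0.00 pitch=+180.0°

Key-timestep trajectory:
   step    t(s)  b1.x    b1.z    b1.vx   b1.vz   b2.x    b2.z    b2.vx   b2.vz   b3.x    b3.z    b3.vx   b3.vz 
     23  0.1465   +0.000  +0.029  +0.000  +0.000   +0.045  +0.087  +0.001  +0.000   -0.012  +0.140  -0.158  -0.108
     46  0.2930   +0.000  +0.029  +0.000  +0.001   +0.045  +0.087  -0.001  +0.000   -0.047  +0.097  -0.365  +0.082
     69  0.4395   +0.000  +0.029  +0.000  +0.000   +0.045  +0.087  +0.000  +0.000   -0.102  +0.047  -0.377  -0.836


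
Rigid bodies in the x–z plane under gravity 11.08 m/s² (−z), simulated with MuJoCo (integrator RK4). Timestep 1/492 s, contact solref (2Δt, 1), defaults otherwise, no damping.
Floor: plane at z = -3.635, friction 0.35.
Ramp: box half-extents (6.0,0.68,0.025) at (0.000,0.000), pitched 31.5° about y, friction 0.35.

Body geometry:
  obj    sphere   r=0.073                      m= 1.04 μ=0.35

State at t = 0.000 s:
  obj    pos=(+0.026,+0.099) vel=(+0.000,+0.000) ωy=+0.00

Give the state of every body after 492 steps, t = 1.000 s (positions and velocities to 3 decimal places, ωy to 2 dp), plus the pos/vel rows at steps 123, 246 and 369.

State at t = 1.000 s:
  obj    pos=(+1.789,-0.981) vel=(+3.526,-2.161) ωy=+56.64

Key-timestep trajectory:
   step    t(s)  obj.x    obj.z    obj.vx   obj.vz 
    123  0.2500   +0.136  +0.031  +0.882  -0.540
    246  0.5000   +0.467  -0.171  +1.763  -1.080
    369  0.7500   +1.018  -0.509  +2.644  -1.621


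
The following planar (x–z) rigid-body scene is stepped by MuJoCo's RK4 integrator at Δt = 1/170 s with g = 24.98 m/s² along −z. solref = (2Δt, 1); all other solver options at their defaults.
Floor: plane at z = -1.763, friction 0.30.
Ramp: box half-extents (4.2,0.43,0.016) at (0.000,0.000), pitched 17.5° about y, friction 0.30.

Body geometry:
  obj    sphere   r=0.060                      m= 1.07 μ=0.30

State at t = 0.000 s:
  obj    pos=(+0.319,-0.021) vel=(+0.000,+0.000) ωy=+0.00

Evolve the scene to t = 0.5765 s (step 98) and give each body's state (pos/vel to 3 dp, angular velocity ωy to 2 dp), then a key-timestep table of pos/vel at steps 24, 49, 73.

State at t = 0.5765 s:
  obj    pos=(+1.169,-0.289) vel=(+2.950,-0.930) ωy=+51.54

Key-timestep trajectory:
   step    t(s)  obj.x    obj.z    obj.vx   obj.vz 
     24  0.1412   +0.370  -0.037  +0.723  -0.228
     49  0.2882   +0.532  -0.088  +1.475  -0.465
     73  0.4294   +0.791  -0.170  +2.198  -0.693


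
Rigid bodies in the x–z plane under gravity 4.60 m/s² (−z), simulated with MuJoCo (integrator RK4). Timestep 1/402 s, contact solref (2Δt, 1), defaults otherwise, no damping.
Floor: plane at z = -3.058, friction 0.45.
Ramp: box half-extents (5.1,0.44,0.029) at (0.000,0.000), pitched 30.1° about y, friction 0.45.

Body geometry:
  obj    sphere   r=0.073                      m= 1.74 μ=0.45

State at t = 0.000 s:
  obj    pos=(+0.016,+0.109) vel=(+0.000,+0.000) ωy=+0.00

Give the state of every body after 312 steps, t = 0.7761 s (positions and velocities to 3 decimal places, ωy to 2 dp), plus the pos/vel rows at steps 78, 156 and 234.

State at t = 0.7761 s:
  obj    pos=(+0.445,-0.140) vel=(+1.106,-0.641) ωy=+17.52

Key-timestep trajectory:
   step    t(s)  obj.x    obj.z    obj.vx   obj.vz 
     78  0.1940   +0.043  +0.093  +0.277  -0.160
    156  0.3881   +0.123  +0.046  +0.553  -0.321
    234  0.5821   +0.257  -0.031  +0.830  -0.481


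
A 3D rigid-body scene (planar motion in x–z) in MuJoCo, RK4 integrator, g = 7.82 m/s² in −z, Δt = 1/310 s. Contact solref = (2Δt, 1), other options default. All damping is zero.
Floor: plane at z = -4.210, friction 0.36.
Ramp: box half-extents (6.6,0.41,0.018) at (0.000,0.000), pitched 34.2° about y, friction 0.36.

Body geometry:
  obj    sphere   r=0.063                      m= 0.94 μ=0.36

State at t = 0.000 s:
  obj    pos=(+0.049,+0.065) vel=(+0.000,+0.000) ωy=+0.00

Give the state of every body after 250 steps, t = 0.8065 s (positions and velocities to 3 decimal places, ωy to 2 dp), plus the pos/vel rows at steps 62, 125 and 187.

State at t = 0.8065 s:
  obj    pos=(+0.893,-0.509) vel=(+2.094,-1.423) ωy=+40.18

Key-timestep trajectory:
   step    t(s)  obj.x    obj.z    obj.vx   obj.vz 
     62  0.2000   +0.101  +0.029  +0.519  -0.353
    125  0.4032   +0.260  -0.079  +1.047  -0.712
    187  0.6032   +0.521  -0.256  +1.567  -1.065


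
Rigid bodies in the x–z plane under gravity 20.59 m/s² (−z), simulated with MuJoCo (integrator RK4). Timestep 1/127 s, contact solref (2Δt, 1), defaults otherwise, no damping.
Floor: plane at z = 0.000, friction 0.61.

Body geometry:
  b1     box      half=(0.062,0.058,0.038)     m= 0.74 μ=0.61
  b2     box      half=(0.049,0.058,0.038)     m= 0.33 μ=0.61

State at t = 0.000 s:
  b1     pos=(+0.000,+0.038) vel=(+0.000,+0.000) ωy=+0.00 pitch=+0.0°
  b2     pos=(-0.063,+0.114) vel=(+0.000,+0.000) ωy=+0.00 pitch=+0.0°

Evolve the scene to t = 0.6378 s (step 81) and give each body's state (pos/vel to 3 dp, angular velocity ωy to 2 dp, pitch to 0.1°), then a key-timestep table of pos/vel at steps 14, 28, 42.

State at t = 0.6378 s:
  b1     pos=(+0.000,+0.038) vel=(+0.000,+0.000) ωy=+0.00 pitch=+0.0°
  b2     pos=(-0.111,+0.049) vel=(+0.000,+0.000) ωy=+0.00 pitch=-90.0°

Key-timestep trajectory:
   step    t(s)  b1.x    b1.z    b1.vx   b1.vz   b2.x    b2.z    b2.vx   b2.vz 
     14  0.1102   +0.000  +0.038  +0.000  +0.001   -0.065  +0.114  -0.053  -0.003
     28  0.2205   +0.000  +0.038  +0.000  +0.000   -0.082  +0.108  -0.300  -0.196
     42  0.3307   +0.000  +0.038  +0.000  +0.000   -0.113  +0.044  +0.067  +0.161


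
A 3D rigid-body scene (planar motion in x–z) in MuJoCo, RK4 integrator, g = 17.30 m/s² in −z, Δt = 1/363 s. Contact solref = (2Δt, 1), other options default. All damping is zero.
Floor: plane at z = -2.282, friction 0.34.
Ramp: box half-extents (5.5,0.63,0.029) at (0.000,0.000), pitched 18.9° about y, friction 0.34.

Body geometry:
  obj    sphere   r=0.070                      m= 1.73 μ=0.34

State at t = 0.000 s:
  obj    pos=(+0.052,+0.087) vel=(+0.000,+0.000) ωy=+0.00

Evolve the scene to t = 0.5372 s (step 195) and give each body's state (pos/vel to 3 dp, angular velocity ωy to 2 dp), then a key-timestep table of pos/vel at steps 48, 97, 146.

State at t = 0.5372 s:
  obj    pos=(+0.598,-0.100) vel=(+2.034,-0.697) ωy=+30.71

Key-timestep trajectory:
   step    t(s)  obj.x    obj.z    obj.vx   obj.vz 
     48  0.1322   +0.085  +0.076  +0.501  -0.171
     97  0.2672   +0.187  +0.041  +1.012  -0.346
    146  0.4022   +0.358  -0.018  +1.523  -0.522


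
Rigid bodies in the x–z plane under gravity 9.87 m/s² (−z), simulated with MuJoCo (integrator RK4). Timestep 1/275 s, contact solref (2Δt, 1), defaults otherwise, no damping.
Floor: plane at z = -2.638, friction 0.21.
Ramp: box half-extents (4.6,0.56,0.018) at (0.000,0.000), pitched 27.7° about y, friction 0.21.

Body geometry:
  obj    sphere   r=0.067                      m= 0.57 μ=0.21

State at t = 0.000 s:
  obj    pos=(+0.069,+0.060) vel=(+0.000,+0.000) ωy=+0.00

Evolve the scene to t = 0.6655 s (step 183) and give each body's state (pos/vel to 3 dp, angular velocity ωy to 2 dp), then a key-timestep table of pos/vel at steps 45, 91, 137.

State at t = 0.6655 s:
  obj    pos=(+0.712,-0.278) vel=(+1.931,-1.014) ωy=+32.54

Key-timestep trajectory:
   step    t(s)  obj.x    obj.z    obj.vx   obj.vz 
     45  0.1636   +0.108  +0.039  +0.475  -0.249
     91  0.3309   +0.228  -0.024  +0.960  -0.504
    137  0.4982   +0.429  -0.129  +1.446  -0.759


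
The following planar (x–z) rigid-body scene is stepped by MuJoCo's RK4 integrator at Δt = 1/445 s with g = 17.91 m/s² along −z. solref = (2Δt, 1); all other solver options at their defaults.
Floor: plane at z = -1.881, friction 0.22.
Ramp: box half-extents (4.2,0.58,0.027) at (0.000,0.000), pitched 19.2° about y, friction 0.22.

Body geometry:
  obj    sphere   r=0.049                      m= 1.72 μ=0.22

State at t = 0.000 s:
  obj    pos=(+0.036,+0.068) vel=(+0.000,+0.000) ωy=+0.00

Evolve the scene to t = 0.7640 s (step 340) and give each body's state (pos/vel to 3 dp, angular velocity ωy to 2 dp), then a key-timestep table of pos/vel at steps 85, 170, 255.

State at t = 0.7640 s:
  obj    pos=(+1.196,-0.336) vel=(+3.036,-1.057) ωy=+65.59

Key-timestep trajectory:
   step    t(s)  obj.x    obj.z    obj.vx   obj.vz 
     85  0.1910   +0.108  +0.043  +0.759  -0.264
    170  0.3820   +0.326  -0.033  +1.518  -0.529
    255  0.5730   +0.688  -0.159  +2.277  -0.793


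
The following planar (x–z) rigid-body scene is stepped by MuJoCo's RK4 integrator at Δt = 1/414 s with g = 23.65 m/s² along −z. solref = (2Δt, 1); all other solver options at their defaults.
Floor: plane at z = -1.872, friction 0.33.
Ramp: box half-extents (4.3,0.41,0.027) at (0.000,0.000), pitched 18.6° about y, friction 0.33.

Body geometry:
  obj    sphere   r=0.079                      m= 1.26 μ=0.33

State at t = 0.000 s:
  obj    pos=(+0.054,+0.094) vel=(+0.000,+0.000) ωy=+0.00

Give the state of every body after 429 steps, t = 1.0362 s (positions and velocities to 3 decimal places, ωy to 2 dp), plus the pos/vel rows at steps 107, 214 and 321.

State at t = 1.0362 s:
  obj    pos=(+2.796,-0.829) vel=(+5.292,-1.781) ωy=+70.67

Key-timestep trajectory:
   step    t(s)  obj.x    obj.z    obj.vx   obj.vz 
    107  0.2585   +0.225  +0.036  +1.320  -0.444
    214  0.5169   +0.736  -0.136  +2.640  -0.888
    321  0.7754   +1.589  -0.423  +3.960  -1.333


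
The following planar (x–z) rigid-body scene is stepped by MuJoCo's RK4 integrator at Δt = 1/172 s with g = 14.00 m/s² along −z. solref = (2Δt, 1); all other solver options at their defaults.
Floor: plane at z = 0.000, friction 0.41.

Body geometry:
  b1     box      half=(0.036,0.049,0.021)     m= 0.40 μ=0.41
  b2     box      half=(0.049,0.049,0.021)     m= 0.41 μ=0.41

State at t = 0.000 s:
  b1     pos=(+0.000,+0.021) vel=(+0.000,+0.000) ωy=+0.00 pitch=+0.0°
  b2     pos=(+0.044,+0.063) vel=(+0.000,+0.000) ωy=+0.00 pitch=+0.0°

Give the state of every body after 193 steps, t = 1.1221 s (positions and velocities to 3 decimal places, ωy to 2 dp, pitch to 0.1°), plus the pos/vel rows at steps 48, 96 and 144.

State at t = 1.1221 s:
  b1     pos=(-0.001,+0.021) vel=(+0.000,+0.000) ωy=+0.00 pitch=+0.0°
  b2     pos=(+0.056,+0.050) vel=(+0.000,+0.000) ωy=-0.02 pitch=+46.5°

Key-timestep trajectory:
   step    t(s)  b1.x    b1.z    b1.vx   b1.vz   b2.x    b2.z    b2.vx   b2.vz 
     48  0.2791   +0.000  +0.021  +0.000  +0.000   +0.069  +0.053  -0.021  -0.002
     96  0.5581   -0.001  +0.021  +0.000  +0.000   +0.056  +0.050  +0.000  +0.000
    144  0.8372   -0.001  +0.021  +0.000  +0.000   +0.056  +0.050  +0.000  +0.000


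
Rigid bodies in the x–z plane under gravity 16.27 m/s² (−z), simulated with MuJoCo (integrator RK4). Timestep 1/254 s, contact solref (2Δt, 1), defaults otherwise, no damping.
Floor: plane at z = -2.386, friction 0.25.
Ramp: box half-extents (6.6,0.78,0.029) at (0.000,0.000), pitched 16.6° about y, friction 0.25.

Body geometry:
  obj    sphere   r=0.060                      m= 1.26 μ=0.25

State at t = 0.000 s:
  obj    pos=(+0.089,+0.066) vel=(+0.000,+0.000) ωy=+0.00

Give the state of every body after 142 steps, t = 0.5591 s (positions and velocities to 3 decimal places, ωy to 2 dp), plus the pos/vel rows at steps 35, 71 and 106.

State at t = 0.5591 s:
  obj    pos=(+0.586,-0.082) vel=(+1.779,-0.530) ωy=+30.93

Key-timestep trajectory:
   step    t(s)  obj.x    obj.z    obj.vx   obj.vz 
     35  0.1378   +0.119  +0.057  +0.439  -0.131
     71  0.2795   +0.213  +0.029  +0.889  -0.265
    106  0.4173   +0.366  -0.016  +1.328  -0.396


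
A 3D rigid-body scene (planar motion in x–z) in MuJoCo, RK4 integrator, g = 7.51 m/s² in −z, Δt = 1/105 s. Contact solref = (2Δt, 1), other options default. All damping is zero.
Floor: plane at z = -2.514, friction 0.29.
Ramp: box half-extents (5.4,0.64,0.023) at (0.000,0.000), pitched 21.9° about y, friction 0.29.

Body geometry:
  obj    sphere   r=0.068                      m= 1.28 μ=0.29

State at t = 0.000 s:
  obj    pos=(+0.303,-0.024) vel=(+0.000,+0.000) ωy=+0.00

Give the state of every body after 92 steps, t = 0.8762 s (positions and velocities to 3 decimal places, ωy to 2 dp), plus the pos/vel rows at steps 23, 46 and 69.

State at t = 0.8762 s:
  obj    pos=(+1.016,-0.310) vel=(+1.627,-0.654) ωy=+25.77

Key-timestep trajectory:
   step    t(s)  obj.x    obj.z    obj.vx   obj.vz 
     23  0.2190   +0.348  -0.042  +0.407  -0.164
     46  0.4381   +0.481  -0.095  +0.813  -0.327
     69  0.6571   +0.704  -0.185  +1.220  -0.490


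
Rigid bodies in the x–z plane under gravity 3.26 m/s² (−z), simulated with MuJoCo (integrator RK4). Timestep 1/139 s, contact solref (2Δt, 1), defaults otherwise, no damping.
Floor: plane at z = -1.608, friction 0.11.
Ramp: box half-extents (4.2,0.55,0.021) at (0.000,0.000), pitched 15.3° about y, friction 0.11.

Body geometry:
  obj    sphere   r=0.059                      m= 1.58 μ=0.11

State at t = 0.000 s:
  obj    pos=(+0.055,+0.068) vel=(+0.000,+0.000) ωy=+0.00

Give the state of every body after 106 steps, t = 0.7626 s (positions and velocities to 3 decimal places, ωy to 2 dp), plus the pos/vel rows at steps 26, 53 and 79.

State at t = 0.7626 s:
  obj    pos=(+0.227,+0.021) vel=(+0.452,-0.124) ωy=+7.94

Key-timestep trajectory:
   step    t(s)  obj.x    obj.z    obj.vx   obj.vz 
     26  0.1871   +0.065  +0.065  +0.111  -0.030
     53  0.3813   +0.098  +0.056  +0.226  -0.062
     79  0.5683   +0.151  +0.042  +0.337  -0.092


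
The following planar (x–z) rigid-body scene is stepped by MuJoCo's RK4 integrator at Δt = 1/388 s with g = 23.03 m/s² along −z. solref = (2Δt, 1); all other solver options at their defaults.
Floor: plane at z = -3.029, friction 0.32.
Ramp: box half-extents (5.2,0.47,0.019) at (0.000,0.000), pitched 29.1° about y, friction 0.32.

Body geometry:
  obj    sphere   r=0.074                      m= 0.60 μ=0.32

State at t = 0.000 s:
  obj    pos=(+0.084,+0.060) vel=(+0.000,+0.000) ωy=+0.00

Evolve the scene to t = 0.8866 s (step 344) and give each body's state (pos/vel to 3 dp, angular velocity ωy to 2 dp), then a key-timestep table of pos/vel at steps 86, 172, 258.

State at t = 0.8866 s:
  obj    pos=(+2.831,-1.470) vel=(+6.198,-3.450) ωy=+95.84

Key-timestep trajectory:
   step    t(s)  obj.x    obj.z    obj.vx   obj.vz 
     86  0.2216   +0.256  -0.036  +1.550  -0.862
    172  0.4433   +0.771  -0.323  +3.099  -1.725
    258  0.6649   +1.629  -0.801  +4.648  -2.587


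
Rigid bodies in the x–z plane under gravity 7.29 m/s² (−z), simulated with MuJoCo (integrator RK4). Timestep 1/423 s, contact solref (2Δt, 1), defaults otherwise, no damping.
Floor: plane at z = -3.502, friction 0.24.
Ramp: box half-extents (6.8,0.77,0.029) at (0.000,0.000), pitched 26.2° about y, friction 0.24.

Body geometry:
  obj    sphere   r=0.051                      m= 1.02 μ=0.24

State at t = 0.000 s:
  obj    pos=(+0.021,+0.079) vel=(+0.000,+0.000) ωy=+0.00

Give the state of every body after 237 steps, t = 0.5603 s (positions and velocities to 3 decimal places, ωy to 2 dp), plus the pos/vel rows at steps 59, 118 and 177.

State at t = 0.5603 s:
  obj    pos=(+0.345,-0.080) vel=(+1.156,-0.569) ωy=+25.25

Key-timestep trajectory:
   step    t(s)  obj.x    obj.z    obj.vx   obj.vz 
     59  0.1395   +0.041  +0.069  +0.288  -0.142
    118  0.2790   +0.101  +0.039  +0.576  -0.283
    177  0.4184   +0.202  -0.010  +0.863  -0.425


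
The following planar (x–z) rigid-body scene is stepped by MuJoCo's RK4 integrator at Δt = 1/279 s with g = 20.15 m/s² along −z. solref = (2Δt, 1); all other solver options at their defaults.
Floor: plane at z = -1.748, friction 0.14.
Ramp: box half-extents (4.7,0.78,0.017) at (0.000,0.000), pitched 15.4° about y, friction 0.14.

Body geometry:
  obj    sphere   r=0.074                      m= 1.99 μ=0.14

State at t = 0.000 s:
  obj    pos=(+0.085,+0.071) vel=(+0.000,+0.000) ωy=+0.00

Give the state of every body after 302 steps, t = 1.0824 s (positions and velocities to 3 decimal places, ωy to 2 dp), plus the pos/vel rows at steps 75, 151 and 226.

State at t = 1.0824 s:
  obj    pos=(+2.244,-0.524) vel=(+3.989,-1.099) ωy=+55.90

Key-timestep trajectory:
   step    t(s)  obj.x    obj.z    obj.vx   obj.vz 
     75  0.2688   +0.218  +0.034  +0.991  -0.273
    151  0.5412   +0.625  -0.078  +1.995  -0.549
    226  0.8100   +1.294  -0.262  +2.985  -0.822


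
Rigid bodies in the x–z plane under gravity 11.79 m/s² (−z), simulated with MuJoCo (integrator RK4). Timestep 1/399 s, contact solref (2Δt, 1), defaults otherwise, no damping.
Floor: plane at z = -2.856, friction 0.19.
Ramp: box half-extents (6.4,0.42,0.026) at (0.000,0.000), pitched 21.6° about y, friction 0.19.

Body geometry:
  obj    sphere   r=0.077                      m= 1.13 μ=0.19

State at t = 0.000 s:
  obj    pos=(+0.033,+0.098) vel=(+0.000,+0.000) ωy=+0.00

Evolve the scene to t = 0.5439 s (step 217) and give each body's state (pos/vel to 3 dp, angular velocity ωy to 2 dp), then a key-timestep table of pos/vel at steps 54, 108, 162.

State at t = 0.5439 s:
  obj    pos=(+0.459,-0.071) vel=(+1.568,-0.621) ωy=+21.89

Key-timestep trajectory:
   step    t(s)  obj.x    obj.z    obj.vx   obj.vz 
     54  0.1353   +0.059  +0.087  +0.390  -0.154
    108  0.2707   +0.139  +0.056  +0.780  -0.309
    162  0.4060   +0.271  +0.004  +1.170  -0.463


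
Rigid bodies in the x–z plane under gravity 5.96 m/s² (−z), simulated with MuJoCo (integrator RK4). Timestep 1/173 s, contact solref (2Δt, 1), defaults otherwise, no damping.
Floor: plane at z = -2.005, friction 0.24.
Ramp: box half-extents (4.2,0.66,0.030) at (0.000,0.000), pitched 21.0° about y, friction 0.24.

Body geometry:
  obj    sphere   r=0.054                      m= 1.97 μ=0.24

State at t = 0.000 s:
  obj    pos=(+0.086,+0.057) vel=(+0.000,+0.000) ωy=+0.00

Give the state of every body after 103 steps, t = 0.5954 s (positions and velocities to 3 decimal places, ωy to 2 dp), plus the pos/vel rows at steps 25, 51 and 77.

State at t = 0.5954 s:
  obj    pos=(+0.338,-0.040) vel=(+0.848,-0.326) ωy=+16.82

Key-timestep trajectory:
   step    t(s)  obj.x    obj.z    obj.vx   obj.vz 
     25  0.1445   +0.101  +0.051  +0.206  -0.079
     51  0.2948   +0.148  +0.033  +0.420  -0.161
     77  0.4451   +0.227  +0.003  +0.634  -0.243


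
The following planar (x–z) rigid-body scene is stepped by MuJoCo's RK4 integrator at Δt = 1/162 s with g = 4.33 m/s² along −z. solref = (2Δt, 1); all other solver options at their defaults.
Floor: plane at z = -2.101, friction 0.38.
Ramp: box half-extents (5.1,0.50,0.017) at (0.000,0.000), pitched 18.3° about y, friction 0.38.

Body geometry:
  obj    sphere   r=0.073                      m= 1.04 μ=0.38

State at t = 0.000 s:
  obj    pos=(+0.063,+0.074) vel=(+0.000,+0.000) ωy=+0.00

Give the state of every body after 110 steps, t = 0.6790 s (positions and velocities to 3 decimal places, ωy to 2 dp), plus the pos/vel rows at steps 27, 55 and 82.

State at t = 0.6790 s:
  obj    pos=(+0.276,+0.004) vel=(+0.626,-0.207) ωy=+9.03

Key-timestep trajectory:
   step    t(s)  obj.x    obj.z    obj.vx   obj.vz 
     27  0.1667   +0.076  +0.070  +0.154  -0.051
     55  0.3395   +0.116  +0.056  +0.313  -0.104
     82  0.5062   +0.181  +0.035  +0.467  -0.154


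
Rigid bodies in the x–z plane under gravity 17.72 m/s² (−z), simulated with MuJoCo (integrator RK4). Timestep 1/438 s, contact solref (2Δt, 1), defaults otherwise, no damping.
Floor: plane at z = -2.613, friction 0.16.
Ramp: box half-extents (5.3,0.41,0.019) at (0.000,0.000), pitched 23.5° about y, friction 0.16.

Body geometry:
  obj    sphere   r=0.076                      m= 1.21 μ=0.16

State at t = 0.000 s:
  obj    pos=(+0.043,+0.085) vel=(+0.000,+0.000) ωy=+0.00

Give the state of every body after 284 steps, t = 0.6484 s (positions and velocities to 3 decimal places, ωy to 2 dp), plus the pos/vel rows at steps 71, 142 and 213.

State at t = 0.6484 s:
  obj    pos=(+1.016,-0.338) vel=(+3.001,-1.305) ωy=+43.05

Key-timestep trajectory:
   step    t(s)  obj.x    obj.z    obj.vx   obj.vz 
     71  0.1621   +0.104  +0.058  +0.750  -0.326
    142  0.3242   +0.286  -0.021  +1.501  -0.653
    213  0.4863   +0.590  -0.153  +2.251  -0.979


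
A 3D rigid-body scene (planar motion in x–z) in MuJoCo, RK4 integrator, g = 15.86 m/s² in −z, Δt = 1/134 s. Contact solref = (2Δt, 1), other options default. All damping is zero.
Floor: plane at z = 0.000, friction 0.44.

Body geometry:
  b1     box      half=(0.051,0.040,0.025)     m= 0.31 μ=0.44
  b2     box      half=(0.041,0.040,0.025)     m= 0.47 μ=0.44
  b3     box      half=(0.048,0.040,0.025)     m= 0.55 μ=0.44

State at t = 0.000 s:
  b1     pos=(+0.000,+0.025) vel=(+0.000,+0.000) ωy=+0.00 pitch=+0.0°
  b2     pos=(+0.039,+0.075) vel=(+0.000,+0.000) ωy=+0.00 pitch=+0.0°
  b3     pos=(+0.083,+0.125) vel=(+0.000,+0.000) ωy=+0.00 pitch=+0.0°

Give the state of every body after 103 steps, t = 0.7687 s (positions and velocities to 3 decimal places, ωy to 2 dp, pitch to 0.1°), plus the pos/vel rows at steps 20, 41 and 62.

State at t = 0.7687 s:
  b1     pos=(+0.000,+0.025) vel=(+0.000,+0.000) ωy=+0.00 pitch=+0.0°
  b2     pos=(+0.088,+0.041) vel=(+0.000,+0.000) ωy=+0.00 pitch=+90.0°
  b3     pos=(+0.245,+0.025) vel=(+0.000,+0.000) ωy=+0.00 pitch=+180.0°

Key-timestep trajectory:
   step    t(s)  b1.x    b1.z    b1.vx   b1.vz   b2.x    b2.z    b2.vx   b2.vz   b3.x    b3.z    b3.vx   b3.vz 
     20  0.1493   +0.000  +0.025  -0.002  +0.000   +0.055  +0.077  +0.266  -0.076   +0.120  +0.093  +0.476  -0.704
     41  0.3060   +0.000  +0.025  +0.000  +0.000   +0.097  +0.045  +0.005  +0.020   +0.185  +0.053  +0.232  +0.067
     62  0.4627   +0.000  +0.025  +0.000  +0.000   +0.089  +0.041  -0.030  +0.002   +0.231  +0.039  +0.474  -0.432


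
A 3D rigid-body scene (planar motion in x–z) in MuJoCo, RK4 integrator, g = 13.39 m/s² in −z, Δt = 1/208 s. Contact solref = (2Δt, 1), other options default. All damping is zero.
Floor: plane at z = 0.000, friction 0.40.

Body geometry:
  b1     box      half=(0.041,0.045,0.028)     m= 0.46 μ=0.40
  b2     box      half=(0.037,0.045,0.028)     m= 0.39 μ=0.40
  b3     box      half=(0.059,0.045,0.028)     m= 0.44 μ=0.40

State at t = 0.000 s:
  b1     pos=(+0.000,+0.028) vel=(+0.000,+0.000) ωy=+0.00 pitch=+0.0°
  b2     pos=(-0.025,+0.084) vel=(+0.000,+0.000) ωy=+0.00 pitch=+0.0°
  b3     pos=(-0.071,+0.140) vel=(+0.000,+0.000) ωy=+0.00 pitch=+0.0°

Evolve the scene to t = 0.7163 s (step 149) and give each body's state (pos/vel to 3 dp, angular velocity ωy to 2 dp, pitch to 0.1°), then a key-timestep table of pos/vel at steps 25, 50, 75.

State at t = 0.7163 s:
  b1     pos=(+0.000,+0.028) vel=(+0.000,+0.000) ωy=+0.00 pitch=+0.0°
  b2     pos=(-0.025,+0.084) vel=(+0.000,+0.000) ωy=+0.00 pitch=+0.0°
  b3     pos=(-0.102,+0.059) vel=(+0.000,+0.000) ωy=+0.00 pitch=-90.0°

Key-timestep trajectory:
   step    t(s)  b1.x    b1.z    b1.vx   b1.vz   b2.x    b2.z    b2.vx   b2.vz   b3.x    b3.z    b3.vx   b3.vz 
     25  0.1202   +0.000  +0.028  +0.000  +0.000   -0.025  +0.084  +0.000  +0.000   -0.083  +0.133  -0.199  -0.182
     50  0.2404   +0.000  +0.028  +0.000  +0.000   -0.025  +0.084  +0.000  +0.000   -0.107  +0.058  +0.106  +0.121
     75  0.3606   +0.000  +0.028  +0.000  +0.000   -0.025  +0.084  +0.000  +0.000   -0.103  +0.059  -0.042  +0.027


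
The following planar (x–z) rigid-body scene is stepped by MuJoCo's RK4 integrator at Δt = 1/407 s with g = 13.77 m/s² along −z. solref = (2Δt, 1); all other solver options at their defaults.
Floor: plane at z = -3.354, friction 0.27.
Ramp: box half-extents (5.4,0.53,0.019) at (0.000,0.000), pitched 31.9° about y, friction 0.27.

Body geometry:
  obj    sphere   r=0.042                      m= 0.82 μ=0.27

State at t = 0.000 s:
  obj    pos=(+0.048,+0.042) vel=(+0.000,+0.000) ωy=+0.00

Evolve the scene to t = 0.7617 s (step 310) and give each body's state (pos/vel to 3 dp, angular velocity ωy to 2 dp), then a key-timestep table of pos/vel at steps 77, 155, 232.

State at t = 0.7617 s:
  obj    pos=(+1.328,-0.755) vel=(+3.361,-2.092) ωy=+94.24

Key-timestep trajectory:
   step    t(s)  obj.x    obj.z    obj.vx   obj.vz 
     77  0.1892   +0.127  -0.007  +0.835  -0.520
    155  0.3808   +0.368  -0.157  +1.681  -1.046
    232  0.5700   +0.765  -0.404  +2.515  -1.566


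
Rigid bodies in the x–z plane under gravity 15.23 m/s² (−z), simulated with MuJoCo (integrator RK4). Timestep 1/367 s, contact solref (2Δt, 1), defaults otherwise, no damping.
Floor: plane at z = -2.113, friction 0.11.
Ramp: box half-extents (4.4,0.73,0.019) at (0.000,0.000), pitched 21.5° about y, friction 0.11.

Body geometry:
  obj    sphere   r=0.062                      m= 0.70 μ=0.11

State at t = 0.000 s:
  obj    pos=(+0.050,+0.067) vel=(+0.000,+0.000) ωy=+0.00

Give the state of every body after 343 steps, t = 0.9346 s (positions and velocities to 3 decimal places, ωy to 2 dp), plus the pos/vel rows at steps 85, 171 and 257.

State at t = 0.9346 s:
  obj    pos=(+1.687,-0.577) vel=(+3.502,-1.373) ωy=+58.66

Key-timestep trajectory:
   step    t(s)  obj.x    obj.z    obj.vx   obj.vz 
     85  0.2316   +0.151  +0.028  +0.871  -0.337
    171  0.4659   +0.457  -0.093  +1.748  -0.682
    257  0.7003   +0.969  -0.295  +2.625  -1.028


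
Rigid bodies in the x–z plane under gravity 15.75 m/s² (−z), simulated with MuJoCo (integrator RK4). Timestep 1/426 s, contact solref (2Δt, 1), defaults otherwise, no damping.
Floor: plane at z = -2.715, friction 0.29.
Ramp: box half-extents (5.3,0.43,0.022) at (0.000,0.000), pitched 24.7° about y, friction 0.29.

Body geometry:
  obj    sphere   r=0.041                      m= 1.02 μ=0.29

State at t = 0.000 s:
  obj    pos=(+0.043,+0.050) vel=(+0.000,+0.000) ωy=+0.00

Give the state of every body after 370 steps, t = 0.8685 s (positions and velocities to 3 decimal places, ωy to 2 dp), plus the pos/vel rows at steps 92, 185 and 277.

State at t = 0.8685 s:
  obj    pos=(+1.654,-0.691) vel=(+3.710,-1.706) ωy=+99.58

Key-timestep trajectory:
   step    t(s)  obj.x    obj.z    obj.vx   obj.vz 
     92  0.2160   +0.143  +0.004  +0.922  -0.424
    185  0.4343   +0.446  -0.136  +1.855  -0.853
    277  0.6502   +0.946  -0.366  +2.777  -1.277


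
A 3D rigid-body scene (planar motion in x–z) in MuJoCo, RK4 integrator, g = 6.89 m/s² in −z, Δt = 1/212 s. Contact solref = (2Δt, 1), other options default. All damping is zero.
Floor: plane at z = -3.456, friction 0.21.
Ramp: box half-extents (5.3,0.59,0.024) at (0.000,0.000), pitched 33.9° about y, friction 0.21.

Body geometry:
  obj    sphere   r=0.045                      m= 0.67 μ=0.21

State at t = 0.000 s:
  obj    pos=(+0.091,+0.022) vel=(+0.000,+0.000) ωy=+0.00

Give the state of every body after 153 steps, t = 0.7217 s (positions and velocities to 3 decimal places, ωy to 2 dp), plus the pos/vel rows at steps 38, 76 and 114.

State at t = 0.7217 s:
  obj    pos=(+0.685,-0.377) vel=(+1.644,-1.105) ωy=+44.00

Key-timestep trajectory:
   step    t(s)  obj.x    obj.z    obj.vx   obj.vz 
     38  0.1792   +0.128  -0.003  +0.409  -0.275
     76  0.3585   +0.237  -0.076  +0.817  -0.549
    114  0.5377   +0.421  -0.199  +1.225  -0.823


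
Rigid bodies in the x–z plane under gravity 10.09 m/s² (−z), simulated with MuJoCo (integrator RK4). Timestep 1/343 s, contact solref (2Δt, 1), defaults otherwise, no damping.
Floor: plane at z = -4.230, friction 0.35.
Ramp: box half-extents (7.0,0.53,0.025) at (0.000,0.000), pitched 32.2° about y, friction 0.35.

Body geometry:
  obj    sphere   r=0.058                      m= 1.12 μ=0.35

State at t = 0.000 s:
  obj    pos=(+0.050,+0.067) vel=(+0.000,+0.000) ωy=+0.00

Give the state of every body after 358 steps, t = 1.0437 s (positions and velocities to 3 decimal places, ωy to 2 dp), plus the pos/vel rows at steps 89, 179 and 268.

State at t = 1.0437 s:
  obj    pos=(+1.820,-1.048) vel=(+3.392,-2.136) ωy=+69.10

Key-timestep trajectory:
   step    t(s)  obj.x    obj.z    obj.vx   obj.vz 
     89  0.2595   +0.159  -0.002  +0.843  -0.531
    179  0.5219   +0.492  -0.212  +1.696  -1.068
    268  0.7813   +1.042  -0.558  +2.539  -1.599


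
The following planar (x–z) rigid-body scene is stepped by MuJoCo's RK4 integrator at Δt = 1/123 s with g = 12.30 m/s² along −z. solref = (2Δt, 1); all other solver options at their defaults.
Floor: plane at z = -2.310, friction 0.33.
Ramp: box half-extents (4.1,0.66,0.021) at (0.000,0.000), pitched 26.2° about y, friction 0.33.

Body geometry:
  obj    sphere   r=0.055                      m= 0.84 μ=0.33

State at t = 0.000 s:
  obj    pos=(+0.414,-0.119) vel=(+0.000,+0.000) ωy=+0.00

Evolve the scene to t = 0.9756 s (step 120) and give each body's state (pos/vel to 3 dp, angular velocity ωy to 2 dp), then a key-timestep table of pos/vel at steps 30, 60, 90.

State at t = 0.9756 s:
  obj    pos=(+2.070,-0.934) vel=(+3.395,-1.671) ωy=+68.79

Key-timestep trajectory:
   step    t(s)  obj.x    obj.z    obj.vx   obj.vz 
     30  0.2439   +0.518  -0.170  +0.849  -0.418
     60  0.4878   +0.828  -0.323  +1.698  -0.835
     90  0.7317   +1.346  -0.578  +2.547  -1.253


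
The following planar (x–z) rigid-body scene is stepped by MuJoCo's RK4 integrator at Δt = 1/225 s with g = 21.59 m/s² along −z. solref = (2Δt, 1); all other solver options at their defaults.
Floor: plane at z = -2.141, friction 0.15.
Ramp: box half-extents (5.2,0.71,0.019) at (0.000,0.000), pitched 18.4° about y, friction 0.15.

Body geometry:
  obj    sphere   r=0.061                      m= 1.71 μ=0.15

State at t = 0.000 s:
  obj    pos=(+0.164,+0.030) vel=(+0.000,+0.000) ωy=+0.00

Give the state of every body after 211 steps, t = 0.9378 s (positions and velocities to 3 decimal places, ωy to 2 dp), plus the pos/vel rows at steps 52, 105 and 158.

State at t = 0.9378 s:
  obj    pos=(+2.195,-0.646) vel=(+4.332,-1.441) ωy=+74.82

Key-timestep trajectory:
   step    t(s)  obj.x    obj.z    obj.vx   obj.vz 
     52  0.2311   +0.287  -0.011  +1.068  -0.355
    105  0.4667   +0.667  -0.138  +2.156  -0.717
    158  0.7022   +1.303  -0.349  +3.244  -1.079


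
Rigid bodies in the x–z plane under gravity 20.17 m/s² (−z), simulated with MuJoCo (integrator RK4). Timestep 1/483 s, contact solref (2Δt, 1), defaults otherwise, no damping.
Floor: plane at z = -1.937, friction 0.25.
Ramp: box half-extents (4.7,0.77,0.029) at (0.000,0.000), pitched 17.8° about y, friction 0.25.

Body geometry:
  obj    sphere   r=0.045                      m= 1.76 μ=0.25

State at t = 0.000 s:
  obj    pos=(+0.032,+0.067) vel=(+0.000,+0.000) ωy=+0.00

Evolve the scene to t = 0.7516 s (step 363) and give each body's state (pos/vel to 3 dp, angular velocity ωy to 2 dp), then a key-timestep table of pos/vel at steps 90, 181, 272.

State at t = 0.7516 s:
  obj    pos=(+1.216,-0.313) vel=(+3.152,-1.012) ωy=+73.55

Key-timestep trajectory:
   step    t(s)  obj.x    obj.z    obj.vx   obj.vz 
     90  0.1863   +0.105  +0.044  +0.781  -0.251
    181  0.3747   +0.327  -0.027  +1.571  -0.505
    272  0.5631   +0.697  -0.146  +2.362  -0.758


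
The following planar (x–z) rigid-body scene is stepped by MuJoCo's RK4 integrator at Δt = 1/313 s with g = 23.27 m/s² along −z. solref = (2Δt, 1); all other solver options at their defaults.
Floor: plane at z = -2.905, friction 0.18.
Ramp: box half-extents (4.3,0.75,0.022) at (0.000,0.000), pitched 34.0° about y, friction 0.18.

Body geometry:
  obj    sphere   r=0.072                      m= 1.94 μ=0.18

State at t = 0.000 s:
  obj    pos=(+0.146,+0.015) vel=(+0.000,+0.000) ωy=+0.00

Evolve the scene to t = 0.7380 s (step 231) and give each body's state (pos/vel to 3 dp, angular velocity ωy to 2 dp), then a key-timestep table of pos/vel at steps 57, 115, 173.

State at t = 0.7380 s:
  obj    pos=(+2.300,-1.438) vel=(+5.841,-3.929) ωy=+89.02

Key-timestep trajectory:
   step    t(s)  obj.x    obj.z    obj.vx   obj.vz 
     57  0.1821   +0.277  -0.074  +1.435  -0.983
    115  0.3674   +0.680  -0.345  +2.905  -1.961
    173  0.5527   +1.354  -0.800  +4.373  -2.946


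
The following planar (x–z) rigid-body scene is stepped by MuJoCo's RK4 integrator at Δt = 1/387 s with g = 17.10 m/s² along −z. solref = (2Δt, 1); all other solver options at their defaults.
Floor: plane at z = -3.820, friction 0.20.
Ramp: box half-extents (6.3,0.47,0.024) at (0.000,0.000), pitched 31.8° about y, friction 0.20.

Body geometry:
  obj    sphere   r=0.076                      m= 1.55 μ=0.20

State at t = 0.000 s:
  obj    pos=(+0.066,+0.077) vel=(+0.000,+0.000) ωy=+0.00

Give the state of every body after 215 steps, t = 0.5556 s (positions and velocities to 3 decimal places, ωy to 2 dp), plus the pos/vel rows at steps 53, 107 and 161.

State at t = 0.5556 s:
  obj    pos=(+0.910,-0.447) vel=(+3.039,-1.884) ωy=+47.04

Key-timestep trajectory:
   step    t(s)  obj.x    obj.z    obj.vx   obj.vz 
     53  0.1370   +0.117  +0.045  +0.749  -0.465
    107  0.2765   +0.275  -0.053  +1.513  -0.938
    161  0.4160   +0.539  -0.217  +2.276  -1.411
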